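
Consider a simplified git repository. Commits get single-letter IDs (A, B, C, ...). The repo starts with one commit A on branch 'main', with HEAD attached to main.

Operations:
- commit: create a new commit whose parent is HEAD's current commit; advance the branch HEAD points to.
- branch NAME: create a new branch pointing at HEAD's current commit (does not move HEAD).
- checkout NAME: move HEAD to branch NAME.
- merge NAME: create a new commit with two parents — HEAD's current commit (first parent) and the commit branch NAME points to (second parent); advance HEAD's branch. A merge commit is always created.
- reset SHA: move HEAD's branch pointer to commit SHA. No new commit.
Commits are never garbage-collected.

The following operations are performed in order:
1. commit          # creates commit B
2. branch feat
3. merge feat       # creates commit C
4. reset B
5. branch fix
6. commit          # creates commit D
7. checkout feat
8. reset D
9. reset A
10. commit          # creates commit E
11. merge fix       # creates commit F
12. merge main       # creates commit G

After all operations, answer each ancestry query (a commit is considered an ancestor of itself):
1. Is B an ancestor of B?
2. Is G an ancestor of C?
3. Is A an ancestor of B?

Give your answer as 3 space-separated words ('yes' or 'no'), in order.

After op 1 (commit): HEAD=main@B [main=B]
After op 2 (branch): HEAD=main@B [feat=B main=B]
After op 3 (merge): HEAD=main@C [feat=B main=C]
After op 4 (reset): HEAD=main@B [feat=B main=B]
After op 5 (branch): HEAD=main@B [feat=B fix=B main=B]
After op 6 (commit): HEAD=main@D [feat=B fix=B main=D]
After op 7 (checkout): HEAD=feat@B [feat=B fix=B main=D]
After op 8 (reset): HEAD=feat@D [feat=D fix=B main=D]
After op 9 (reset): HEAD=feat@A [feat=A fix=B main=D]
After op 10 (commit): HEAD=feat@E [feat=E fix=B main=D]
After op 11 (merge): HEAD=feat@F [feat=F fix=B main=D]
After op 12 (merge): HEAD=feat@G [feat=G fix=B main=D]
ancestors(B) = {A,B}; B in? yes
ancestors(C) = {A,B,C}; G in? no
ancestors(B) = {A,B}; A in? yes

Answer: yes no yes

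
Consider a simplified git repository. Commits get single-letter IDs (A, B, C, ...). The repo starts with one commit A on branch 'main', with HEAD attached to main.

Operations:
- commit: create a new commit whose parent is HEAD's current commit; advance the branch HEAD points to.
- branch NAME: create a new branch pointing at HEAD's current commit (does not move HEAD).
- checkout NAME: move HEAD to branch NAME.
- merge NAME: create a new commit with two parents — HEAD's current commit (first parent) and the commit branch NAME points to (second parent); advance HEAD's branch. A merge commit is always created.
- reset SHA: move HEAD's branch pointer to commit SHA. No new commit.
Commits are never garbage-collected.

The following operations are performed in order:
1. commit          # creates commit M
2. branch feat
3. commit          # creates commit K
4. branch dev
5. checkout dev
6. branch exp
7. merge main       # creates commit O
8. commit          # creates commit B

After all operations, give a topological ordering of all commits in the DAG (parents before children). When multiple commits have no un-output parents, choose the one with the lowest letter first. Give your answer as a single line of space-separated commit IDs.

Answer: A M K O B

Derivation:
After op 1 (commit): HEAD=main@M [main=M]
After op 2 (branch): HEAD=main@M [feat=M main=M]
After op 3 (commit): HEAD=main@K [feat=M main=K]
After op 4 (branch): HEAD=main@K [dev=K feat=M main=K]
After op 5 (checkout): HEAD=dev@K [dev=K feat=M main=K]
After op 6 (branch): HEAD=dev@K [dev=K exp=K feat=M main=K]
After op 7 (merge): HEAD=dev@O [dev=O exp=K feat=M main=K]
After op 8 (commit): HEAD=dev@B [dev=B exp=K feat=M main=K]
commit A: parents=[]
commit B: parents=['O']
commit K: parents=['M']
commit M: parents=['A']
commit O: parents=['K', 'K']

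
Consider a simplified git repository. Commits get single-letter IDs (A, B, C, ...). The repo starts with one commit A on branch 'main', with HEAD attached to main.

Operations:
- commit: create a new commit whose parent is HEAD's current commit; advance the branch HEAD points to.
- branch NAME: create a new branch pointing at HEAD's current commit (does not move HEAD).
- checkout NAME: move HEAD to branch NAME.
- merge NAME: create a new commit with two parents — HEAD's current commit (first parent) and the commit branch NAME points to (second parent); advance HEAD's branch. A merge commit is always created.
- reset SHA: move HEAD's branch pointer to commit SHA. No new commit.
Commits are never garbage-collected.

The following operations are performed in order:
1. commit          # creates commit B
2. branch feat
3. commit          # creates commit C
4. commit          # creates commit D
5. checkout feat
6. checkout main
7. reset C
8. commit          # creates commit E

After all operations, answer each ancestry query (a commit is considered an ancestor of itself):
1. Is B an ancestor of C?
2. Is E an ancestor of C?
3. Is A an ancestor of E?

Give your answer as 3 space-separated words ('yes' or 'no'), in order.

After op 1 (commit): HEAD=main@B [main=B]
After op 2 (branch): HEAD=main@B [feat=B main=B]
After op 3 (commit): HEAD=main@C [feat=B main=C]
After op 4 (commit): HEAD=main@D [feat=B main=D]
After op 5 (checkout): HEAD=feat@B [feat=B main=D]
After op 6 (checkout): HEAD=main@D [feat=B main=D]
After op 7 (reset): HEAD=main@C [feat=B main=C]
After op 8 (commit): HEAD=main@E [feat=B main=E]
ancestors(C) = {A,B,C}; B in? yes
ancestors(C) = {A,B,C}; E in? no
ancestors(E) = {A,B,C,E}; A in? yes

Answer: yes no yes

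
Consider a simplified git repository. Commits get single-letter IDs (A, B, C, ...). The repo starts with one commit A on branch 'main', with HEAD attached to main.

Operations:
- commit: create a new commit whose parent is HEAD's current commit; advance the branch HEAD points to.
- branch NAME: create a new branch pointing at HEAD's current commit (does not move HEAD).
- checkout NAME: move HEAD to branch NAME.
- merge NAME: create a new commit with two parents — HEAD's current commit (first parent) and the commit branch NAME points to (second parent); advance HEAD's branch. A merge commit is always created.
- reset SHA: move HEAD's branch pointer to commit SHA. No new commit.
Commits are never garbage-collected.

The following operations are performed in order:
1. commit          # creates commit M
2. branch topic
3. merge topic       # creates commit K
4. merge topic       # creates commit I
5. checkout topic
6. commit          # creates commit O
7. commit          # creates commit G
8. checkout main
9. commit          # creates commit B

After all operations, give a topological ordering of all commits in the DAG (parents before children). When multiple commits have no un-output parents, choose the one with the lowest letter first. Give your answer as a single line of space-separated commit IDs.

Answer: A M K I B O G

Derivation:
After op 1 (commit): HEAD=main@M [main=M]
After op 2 (branch): HEAD=main@M [main=M topic=M]
After op 3 (merge): HEAD=main@K [main=K topic=M]
After op 4 (merge): HEAD=main@I [main=I topic=M]
After op 5 (checkout): HEAD=topic@M [main=I topic=M]
After op 6 (commit): HEAD=topic@O [main=I topic=O]
After op 7 (commit): HEAD=topic@G [main=I topic=G]
After op 8 (checkout): HEAD=main@I [main=I topic=G]
After op 9 (commit): HEAD=main@B [main=B topic=G]
commit A: parents=[]
commit B: parents=['I']
commit G: parents=['O']
commit I: parents=['K', 'M']
commit K: parents=['M', 'M']
commit M: parents=['A']
commit O: parents=['M']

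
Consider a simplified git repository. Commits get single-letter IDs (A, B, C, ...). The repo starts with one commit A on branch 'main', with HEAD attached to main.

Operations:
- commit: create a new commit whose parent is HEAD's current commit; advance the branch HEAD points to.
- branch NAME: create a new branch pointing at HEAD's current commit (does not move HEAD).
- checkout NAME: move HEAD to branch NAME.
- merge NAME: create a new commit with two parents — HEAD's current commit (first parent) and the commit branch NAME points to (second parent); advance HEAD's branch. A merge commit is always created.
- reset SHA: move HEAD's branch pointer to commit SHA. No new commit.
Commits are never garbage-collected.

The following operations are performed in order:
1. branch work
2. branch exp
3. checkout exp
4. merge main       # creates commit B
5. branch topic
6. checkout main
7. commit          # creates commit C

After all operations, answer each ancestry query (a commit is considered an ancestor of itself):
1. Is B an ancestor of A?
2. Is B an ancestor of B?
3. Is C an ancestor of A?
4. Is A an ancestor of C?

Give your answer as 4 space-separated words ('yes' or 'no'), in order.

After op 1 (branch): HEAD=main@A [main=A work=A]
After op 2 (branch): HEAD=main@A [exp=A main=A work=A]
After op 3 (checkout): HEAD=exp@A [exp=A main=A work=A]
After op 4 (merge): HEAD=exp@B [exp=B main=A work=A]
After op 5 (branch): HEAD=exp@B [exp=B main=A topic=B work=A]
After op 6 (checkout): HEAD=main@A [exp=B main=A topic=B work=A]
After op 7 (commit): HEAD=main@C [exp=B main=C topic=B work=A]
ancestors(A) = {A}; B in? no
ancestors(B) = {A,B}; B in? yes
ancestors(A) = {A}; C in? no
ancestors(C) = {A,C}; A in? yes

Answer: no yes no yes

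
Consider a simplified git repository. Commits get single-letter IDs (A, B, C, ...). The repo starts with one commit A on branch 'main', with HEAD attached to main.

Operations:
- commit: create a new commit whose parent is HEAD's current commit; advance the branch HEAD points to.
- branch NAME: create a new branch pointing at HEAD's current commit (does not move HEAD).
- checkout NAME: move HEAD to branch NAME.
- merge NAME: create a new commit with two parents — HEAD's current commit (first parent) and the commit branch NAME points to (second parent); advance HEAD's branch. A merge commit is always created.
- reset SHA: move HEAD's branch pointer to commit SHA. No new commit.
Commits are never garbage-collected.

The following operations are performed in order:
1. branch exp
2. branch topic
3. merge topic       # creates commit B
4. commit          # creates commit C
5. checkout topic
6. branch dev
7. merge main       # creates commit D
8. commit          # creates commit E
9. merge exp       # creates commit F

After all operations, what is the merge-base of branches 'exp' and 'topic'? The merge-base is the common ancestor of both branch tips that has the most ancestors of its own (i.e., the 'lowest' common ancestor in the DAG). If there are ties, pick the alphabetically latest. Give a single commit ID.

After op 1 (branch): HEAD=main@A [exp=A main=A]
After op 2 (branch): HEAD=main@A [exp=A main=A topic=A]
After op 3 (merge): HEAD=main@B [exp=A main=B topic=A]
After op 4 (commit): HEAD=main@C [exp=A main=C topic=A]
After op 5 (checkout): HEAD=topic@A [exp=A main=C topic=A]
After op 6 (branch): HEAD=topic@A [dev=A exp=A main=C topic=A]
After op 7 (merge): HEAD=topic@D [dev=A exp=A main=C topic=D]
After op 8 (commit): HEAD=topic@E [dev=A exp=A main=C topic=E]
After op 9 (merge): HEAD=topic@F [dev=A exp=A main=C topic=F]
ancestors(exp=A): ['A']
ancestors(topic=F): ['A', 'B', 'C', 'D', 'E', 'F']
common: ['A']

Answer: A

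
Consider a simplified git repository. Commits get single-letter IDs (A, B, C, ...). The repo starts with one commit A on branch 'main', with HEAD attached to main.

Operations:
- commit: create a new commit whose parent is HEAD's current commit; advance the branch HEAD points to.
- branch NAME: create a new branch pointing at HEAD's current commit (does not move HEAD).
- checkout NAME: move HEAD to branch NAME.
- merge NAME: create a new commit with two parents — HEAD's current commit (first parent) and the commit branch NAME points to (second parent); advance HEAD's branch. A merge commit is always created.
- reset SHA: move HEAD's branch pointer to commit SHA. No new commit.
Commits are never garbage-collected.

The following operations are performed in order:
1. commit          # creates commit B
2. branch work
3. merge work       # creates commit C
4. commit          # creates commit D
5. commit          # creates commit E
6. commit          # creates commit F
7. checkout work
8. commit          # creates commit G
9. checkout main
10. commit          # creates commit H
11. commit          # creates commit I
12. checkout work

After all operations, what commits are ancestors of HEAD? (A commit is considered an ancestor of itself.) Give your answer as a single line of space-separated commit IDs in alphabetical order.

After op 1 (commit): HEAD=main@B [main=B]
After op 2 (branch): HEAD=main@B [main=B work=B]
After op 3 (merge): HEAD=main@C [main=C work=B]
After op 4 (commit): HEAD=main@D [main=D work=B]
After op 5 (commit): HEAD=main@E [main=E work=B]
After op 6 (commit): HEAD=main@F [main=F work=B]
After op 7 (checkout): HEAD=work@B [main=F work=B]
After op 8 (commit): HEAD=work@G [main=F work=G]
After op 9 (checkout): HEAD=main@F [main=F work=G]
After op 10 (commit): HEAD=main@H [main=H work=G]
After op 11 (commit): HEAD=main@I [main=I work=G]
After op 12 (checkout): HEAD=work@G [main=I work=G]

Answer: A B G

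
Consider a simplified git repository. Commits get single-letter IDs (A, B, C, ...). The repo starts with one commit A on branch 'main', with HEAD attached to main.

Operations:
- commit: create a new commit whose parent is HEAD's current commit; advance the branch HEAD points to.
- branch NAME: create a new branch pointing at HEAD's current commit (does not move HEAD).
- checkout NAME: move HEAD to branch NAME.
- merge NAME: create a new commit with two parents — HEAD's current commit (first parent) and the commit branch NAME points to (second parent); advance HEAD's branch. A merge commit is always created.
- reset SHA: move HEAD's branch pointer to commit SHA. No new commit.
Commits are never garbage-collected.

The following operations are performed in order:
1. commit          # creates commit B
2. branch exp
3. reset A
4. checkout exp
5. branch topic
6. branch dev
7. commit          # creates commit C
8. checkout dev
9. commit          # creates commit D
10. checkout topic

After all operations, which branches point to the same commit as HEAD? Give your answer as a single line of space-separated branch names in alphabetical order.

Answer: topic

Derivation:
After op 1 (commit): HEAD=main@B [main=B]
After op 2 (branch): HEAD=main@B [exp=B main=B]
After op 3 (reset): HEAD=main@A [exp=B main=A]
After op 4 (checkout): HEAD=exp@B [exp=B main=A]
After op 5 (branch): HEAD=exp@B [exp=B main=A topic=B]
After op 6 (branch): HEAD=exp@B [dev=B exp=B main=A topic=B]
After op 7 (commit): HEAD=exp@C [dev=B exp=C main=A topic=B]
After op 8 (checkout): HEAD=dev@B [dev=B exp=C main=A topic=B]
After op 9 (commit): HEAD=dev@D [dev=D exp=C main=A topic=B]
After op 10 (checkout): HEAD=topic@B [dev=D exp=C main=A topic=B]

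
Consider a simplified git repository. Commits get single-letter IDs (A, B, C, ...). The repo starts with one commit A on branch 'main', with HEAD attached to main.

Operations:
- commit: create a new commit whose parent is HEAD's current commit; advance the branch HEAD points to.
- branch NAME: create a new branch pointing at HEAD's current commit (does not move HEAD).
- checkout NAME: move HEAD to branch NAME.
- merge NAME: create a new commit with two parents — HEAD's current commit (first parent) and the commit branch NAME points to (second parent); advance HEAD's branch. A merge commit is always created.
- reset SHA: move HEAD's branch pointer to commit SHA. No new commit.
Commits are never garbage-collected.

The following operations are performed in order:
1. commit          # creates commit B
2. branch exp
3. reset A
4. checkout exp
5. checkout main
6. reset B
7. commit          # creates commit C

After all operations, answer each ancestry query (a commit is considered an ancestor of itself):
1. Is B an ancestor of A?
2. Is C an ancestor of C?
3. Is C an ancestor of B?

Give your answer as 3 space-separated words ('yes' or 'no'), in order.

Answer: no yes no

Derivation:
After op 1 (commit): HEAD=main@B [main=B]
After op 2 (branch): HEAD=main@B [exp=B main=B]
After op 3 (reset): HEAD=main@A [exp=B main=A]
After op 4 (checkout): HEAD=exp@B [exp=B main=A]
After op 5 (checkout): HEAD=main@A [exp=B main=A]
After op 6 (reset): HEAD=main@B [exp=B main=B]
After op 7 (commit): HEAD=main@C [exp=B main=C]
ancestors(A) = {A}; B in? no
ancestors(C) = {A,B,C}; C in? yes
ancestors(B) = {A,B}; C in? no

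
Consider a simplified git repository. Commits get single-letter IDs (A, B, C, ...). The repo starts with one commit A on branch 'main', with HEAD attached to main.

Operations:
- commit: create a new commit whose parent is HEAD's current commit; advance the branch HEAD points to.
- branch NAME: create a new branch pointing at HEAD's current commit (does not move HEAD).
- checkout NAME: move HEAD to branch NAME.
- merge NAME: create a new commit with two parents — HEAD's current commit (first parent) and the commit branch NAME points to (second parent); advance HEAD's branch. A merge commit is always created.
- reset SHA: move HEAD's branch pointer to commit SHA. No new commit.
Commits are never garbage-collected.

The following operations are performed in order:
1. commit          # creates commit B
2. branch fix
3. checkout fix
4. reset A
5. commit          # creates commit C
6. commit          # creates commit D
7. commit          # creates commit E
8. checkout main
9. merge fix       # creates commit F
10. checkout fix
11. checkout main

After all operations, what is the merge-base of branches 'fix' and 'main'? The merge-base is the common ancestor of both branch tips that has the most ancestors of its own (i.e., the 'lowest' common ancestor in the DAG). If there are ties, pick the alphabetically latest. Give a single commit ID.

After op 1 (commit): HEAD=main@B [main=B]
After op 2 (branch): HEAD=main@B [fix=B main=B]
After op 3 (checkout): HEAD=fix@B [fix=B main=B]
After op 4 (reset): HEAD=fix@A [fix=A main=B]
After op 5 (commit): HEAD=fix@C [fix=C main=B]
After op 6 (commit): HEAD=fix@D [fix=D main=B]
After op 7 (commit): HEAD=fix@E [fix=E main=B]
After op 8 (checkout): HEAD=main@B [fix=E main=B]
After op 9 (merge): HEAD=main@F [fix=E main=F]
After op 10 (checkout): HEAD=fix@E [fix=E main=F]
After op 11 (checkout): HEAD=main@F [fix=E main=F]
ancestors(fix=E): ['A', 'C', 'D', 'E']
ancestors(main=F): ['A', 'B', 'C', 'D', 'E', 'F']
common: ['A', 'C', 'D', 'E']

Answer: E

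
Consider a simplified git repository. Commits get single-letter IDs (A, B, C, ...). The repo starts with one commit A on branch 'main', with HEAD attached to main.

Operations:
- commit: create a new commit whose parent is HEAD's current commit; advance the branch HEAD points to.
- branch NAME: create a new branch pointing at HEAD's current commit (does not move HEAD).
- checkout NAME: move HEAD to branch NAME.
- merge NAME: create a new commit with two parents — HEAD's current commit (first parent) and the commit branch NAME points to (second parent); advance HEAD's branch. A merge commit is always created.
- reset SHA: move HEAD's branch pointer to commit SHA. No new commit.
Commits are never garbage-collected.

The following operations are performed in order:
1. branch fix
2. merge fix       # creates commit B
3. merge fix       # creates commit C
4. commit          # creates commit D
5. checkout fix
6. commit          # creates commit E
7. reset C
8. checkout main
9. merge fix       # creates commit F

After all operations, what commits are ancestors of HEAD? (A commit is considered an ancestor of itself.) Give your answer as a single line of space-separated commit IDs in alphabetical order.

Answer: A B C D F

Derivation:
After op 1 (branch): HEAD=main@A [fix=A main=A]
After op 2 (merge): HEAD=main@B [fix=A main=B]
After op 3 (merge): HEAD=main@C [fix=A main=C]
After op 4 (commit): HEAD=main@D [fix=A main=D]
After op 5 (checkout): HEAD=fix@A [fix=A main=D]
After op 6 (commit): HEAD=fix@E [fix=E main=D]
After op 7 (reset): HEAD=fix@C [fix=C main=D]
After op 8 (checkout): HEAD=main@D [fix=C main=D]
After op 9 (merge): HEAD=main@F [fix=C main=F]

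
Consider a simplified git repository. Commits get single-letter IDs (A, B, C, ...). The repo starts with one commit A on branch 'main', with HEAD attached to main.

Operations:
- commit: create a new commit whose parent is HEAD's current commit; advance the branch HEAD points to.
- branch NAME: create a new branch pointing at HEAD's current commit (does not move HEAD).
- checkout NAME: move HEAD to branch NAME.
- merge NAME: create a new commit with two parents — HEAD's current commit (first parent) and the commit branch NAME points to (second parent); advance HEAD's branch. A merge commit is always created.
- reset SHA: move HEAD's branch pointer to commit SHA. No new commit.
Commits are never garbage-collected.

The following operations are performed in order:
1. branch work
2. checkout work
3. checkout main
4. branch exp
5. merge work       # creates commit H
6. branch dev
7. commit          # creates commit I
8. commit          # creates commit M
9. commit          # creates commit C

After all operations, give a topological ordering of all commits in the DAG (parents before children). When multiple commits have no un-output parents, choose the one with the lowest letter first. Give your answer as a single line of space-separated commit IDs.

Answer: A H I M C

Derivation:
After op 1 (branch): HEAD=main@A [main=A work=A]
After op 2 (checkout): HEAD=work@A [main=A work=A]
After op 3 (checkout): HEAD=main@A [main=A work=A]
After op 4 (branch): HEAD=main@A [exp=A main=A work=A]
After op 5 (merge): HEAD=main@H [exp=A main=H work=A]
After op 6 (branch): HEAD=main@H [dev=H exp=A main=H work=A]
After op 7 (commit): HEAD=main@I [dev=H exp=A main=I work=A]
After op 8 (commit): HEAD=main@M [dev=H exp=A main=M work=A]
After op 9 (commit): HEAD=main@C [dev=H exp=A main=C work=A]
commit A: parents=[]
commit C: parents=['M']
commit H: parents=['A', 'A']
commit I: parents=['H']
commit M: parents=['I']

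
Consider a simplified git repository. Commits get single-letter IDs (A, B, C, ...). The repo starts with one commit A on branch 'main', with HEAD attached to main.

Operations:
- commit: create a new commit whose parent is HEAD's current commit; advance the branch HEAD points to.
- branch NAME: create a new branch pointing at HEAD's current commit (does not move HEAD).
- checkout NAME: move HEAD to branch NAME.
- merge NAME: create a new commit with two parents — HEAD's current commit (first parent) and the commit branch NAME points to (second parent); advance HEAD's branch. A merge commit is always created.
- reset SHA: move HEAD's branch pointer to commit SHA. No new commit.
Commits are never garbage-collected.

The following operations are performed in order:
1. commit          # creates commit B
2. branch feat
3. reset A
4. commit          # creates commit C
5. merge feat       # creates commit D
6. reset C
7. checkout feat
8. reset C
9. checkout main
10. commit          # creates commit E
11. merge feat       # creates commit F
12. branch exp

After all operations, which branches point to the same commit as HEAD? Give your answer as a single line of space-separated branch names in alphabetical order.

After op 1 (commit): HEAD=main@B [main=B]
After op 2 (branch): HEAD=main@B [feat=B main=B]
After op 3 (reset): HEAD=main@A [feat=B main=A]
After op 4 (commit): HEAD=main@C [feat=B main=C]
After op 5 (merge): HEAD=main@D [feat=B main=D]
After op 6 (reset): HEAD=main@C [feat=B main=C]
After op 7 (checkout): HEAD=feat@B [feat=B main=C]
After op 8 (reset): HEAD=feat@C [feat=C main=C]
After op 9 (checkout): HEAD=main@C [feat=C main=C]
After op 10 (commit): HEAD=main@E [feat=C main=E]
After op 11 (merge): HEAD=main@F [feat=C main=F]
After op 12 (branch): HEAD=main@F [exp=F feat=C main=F]

Answer: exp main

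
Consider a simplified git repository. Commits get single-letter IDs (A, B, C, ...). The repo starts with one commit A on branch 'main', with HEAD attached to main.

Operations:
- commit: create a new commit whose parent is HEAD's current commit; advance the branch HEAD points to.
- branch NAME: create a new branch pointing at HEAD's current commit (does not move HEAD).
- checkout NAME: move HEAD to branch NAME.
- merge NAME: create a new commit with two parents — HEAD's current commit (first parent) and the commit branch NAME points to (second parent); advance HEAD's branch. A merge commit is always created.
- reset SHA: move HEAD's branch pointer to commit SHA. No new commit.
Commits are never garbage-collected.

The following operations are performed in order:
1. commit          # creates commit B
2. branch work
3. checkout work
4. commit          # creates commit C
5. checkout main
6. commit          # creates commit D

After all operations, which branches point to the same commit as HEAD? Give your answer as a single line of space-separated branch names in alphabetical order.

After op 1 (commit): HEAD=main@B [main=B]
After op 2 (branch): HEAD=main@B [main=B work=B]
After op 3 (checkout): HEAD=work@B [main=B work=B]
After op 4 (commit): HEAD=work@C [main=B work=C]
After op 5 (checkout): HEAD=main@B [main=B work=C]
After op 6 (commit): HEAD=main@D [main=D work=C]

Answer: main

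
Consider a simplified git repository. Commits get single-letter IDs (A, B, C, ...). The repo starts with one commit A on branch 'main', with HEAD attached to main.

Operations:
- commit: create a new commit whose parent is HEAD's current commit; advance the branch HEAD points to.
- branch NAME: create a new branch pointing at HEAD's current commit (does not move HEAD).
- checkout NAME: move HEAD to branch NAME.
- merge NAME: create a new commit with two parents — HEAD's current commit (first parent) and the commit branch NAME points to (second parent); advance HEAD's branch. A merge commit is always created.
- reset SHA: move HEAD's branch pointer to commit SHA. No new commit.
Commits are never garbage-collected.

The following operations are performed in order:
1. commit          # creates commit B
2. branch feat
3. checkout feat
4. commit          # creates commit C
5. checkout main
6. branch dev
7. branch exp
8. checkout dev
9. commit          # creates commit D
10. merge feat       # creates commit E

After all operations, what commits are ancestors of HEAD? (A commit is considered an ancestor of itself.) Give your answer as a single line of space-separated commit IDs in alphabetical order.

After op 1 (commit): HEAD=main@B [main=B]
After op 2 (branch): HEAD=main@B [feat=B main=B]
After op 3 (checkout): HEAD=feat@B [feat=B main=B]
After op 4 (commit): HEAD=feat@C [feat=C main=B]
After op 5 (checkout): HEAD=main@B [feat=C main=B]
After op 6 (branch): HEAD=main@B [dev=B feat=C main=B]
After op 7 (branch): HEAD=main@B [dev=B exp=B feat=C main=B]
After op 8 (checkout): HEAD=dev@B [dev=B exp=B feat=C main=B]
After op 9 (commit): HEAD=dev@D [dev=D exp=B feat=C main=B]
After op 10 (merge): HEAD=dev@E [dev=E exp=B feat=C main=B]

Answer: A B C D E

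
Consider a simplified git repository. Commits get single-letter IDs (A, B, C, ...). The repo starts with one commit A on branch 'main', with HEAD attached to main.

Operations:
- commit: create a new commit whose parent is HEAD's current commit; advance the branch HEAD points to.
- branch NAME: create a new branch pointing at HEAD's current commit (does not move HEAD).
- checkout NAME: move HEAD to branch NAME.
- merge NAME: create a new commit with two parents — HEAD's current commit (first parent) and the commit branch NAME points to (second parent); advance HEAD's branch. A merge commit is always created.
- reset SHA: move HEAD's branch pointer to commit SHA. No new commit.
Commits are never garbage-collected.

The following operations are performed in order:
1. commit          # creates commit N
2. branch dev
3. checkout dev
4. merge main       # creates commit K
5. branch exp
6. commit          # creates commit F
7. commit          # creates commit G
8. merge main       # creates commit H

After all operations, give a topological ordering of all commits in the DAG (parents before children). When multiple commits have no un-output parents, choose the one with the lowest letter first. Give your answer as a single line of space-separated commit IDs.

Answer: A N K F G H

Derivation:
After op 1 (commit): HEAD=main@N [main=N]
After op 2 (branch): HEAD=main@N [dev=N main=N]
After op 3 (checkout): HEAD=dev@N [dev=N main=N]
After op 4 (merge): HEAD=dev@K [dev=K main=N]
After op 5 (branch): HEAD=dev@K [dev=K exp=K main=N]
After op 6 (commit): HEAD=dev@F [dev=F exp=K main=N]
After op 7 (commit): HEAD=dev@G [dev=G exp=K main=N]
After op 8 (merge): HEAD=dev@H [dev=H exp=K main=N]
commit A: parents=[]
commit F: parents=['K']
commit G: parents=['F']
commit H: parents=['G', 'N']
commit K: parents=['N', 'N']
commit N: parents=['A']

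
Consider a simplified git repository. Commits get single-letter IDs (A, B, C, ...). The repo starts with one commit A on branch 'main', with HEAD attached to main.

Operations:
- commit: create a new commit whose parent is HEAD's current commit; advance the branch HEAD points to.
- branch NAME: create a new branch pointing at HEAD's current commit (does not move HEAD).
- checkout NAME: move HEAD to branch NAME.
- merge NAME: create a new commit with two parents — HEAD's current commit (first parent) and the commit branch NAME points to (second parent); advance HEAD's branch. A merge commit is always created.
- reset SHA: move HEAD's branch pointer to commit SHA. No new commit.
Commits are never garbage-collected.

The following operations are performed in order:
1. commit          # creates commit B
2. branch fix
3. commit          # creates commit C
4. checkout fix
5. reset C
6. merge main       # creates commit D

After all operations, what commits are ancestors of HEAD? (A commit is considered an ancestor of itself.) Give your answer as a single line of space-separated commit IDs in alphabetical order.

After op 1 (commit): HEAD=main@B [main=B]
After op 2 (branch): HEAD=main@B [fix=B main=B]
After op 3 (commit): HEAD=main@C [fix=B main=C]
After op 4 (checkout): HEAD=fix@B [fix=B main=C]
After op 5 (reset): HEAD=fix@C [fix=C main=C]
After op 6 (merge): HEAD=fix@D [fix=D main=C]

Answer: A B C D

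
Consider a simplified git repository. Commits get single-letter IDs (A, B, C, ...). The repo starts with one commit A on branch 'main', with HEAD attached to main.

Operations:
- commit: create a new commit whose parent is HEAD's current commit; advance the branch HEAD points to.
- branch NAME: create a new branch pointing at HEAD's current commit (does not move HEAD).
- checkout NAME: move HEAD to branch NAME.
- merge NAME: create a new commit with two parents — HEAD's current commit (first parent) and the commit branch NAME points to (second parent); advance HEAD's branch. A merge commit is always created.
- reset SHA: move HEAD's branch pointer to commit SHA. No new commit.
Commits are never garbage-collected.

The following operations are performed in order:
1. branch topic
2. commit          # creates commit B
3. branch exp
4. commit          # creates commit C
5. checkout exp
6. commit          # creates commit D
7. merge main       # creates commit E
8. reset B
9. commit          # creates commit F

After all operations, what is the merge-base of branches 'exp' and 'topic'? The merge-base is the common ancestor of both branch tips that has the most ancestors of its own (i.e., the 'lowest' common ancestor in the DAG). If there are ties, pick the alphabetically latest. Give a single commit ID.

Answer: A

Derivation:
After op 1 (branch): HEAD=main@A [main=A topic=A]
After op 2 (commit): HEAD=main@B [main=B topic=A]
After op 3 (branch): HEAD=main@B [exp=B main=B topic=A]
After op 4 (commit): HEAD=main@C [exp=B main=C topic=A]
After op 5 (checkout): HEAD=exp@B [exp=B main=C topic=A]
After op 6 (commit): HEAD=exp@D [exp=D main=C topic=A]
After op 7 (merge): HEAD=exp@E [exp=E main=C topic=A]
After op 8 (reset): HEAD=exp@B [exp=B main=C topic=A]
After op 9 (commit): HEAD=exp@F [exp=F main=C topic=A]
ancestors(exp=F): ['A', 'B', 'F']
ancestors(topic=A): ['A']
common: ['A']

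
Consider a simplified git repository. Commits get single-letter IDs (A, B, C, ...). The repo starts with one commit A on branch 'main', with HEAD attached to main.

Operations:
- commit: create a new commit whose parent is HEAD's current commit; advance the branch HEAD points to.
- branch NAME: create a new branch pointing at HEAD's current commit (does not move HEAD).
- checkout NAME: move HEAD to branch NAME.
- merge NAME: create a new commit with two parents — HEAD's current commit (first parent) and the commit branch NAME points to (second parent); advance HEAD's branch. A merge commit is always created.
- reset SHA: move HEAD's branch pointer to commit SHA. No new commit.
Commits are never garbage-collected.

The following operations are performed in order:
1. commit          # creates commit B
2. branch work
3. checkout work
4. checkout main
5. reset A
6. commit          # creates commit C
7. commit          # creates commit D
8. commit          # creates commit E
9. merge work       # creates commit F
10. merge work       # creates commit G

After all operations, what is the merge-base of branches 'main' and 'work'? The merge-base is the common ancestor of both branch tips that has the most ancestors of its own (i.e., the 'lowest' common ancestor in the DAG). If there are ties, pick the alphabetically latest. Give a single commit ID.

Answer: B

Derivation:
After op 1 (commit): HEAD=main@B [main=B]
After op 2 (branch): HEAD=main@B [main=B work=B]
After op 3 (checkout): HEAD=work@B [main=B work=B]
After op 4 (checkout): HEAD=main@B [main=B work=B]
After op 5 (reset): HEAD=main@A [main=A work=B]
After op 6 (commit): HEAD=main@C [main=C work=B]
After op 7 (commit): HEAD=main@D [main=D work=B]
After op 8 (commit): HEAD=main@E [main=E work=B]
After op 9 (merge): HEAD=main@F [main=F work=B]
After op 10 (merge): HEAD=main@G [main=G work=B]
ancestors(main=G): ['A', 'B', 'C', 'D', 'E', 'F', 'G']
ancestors(work=B): ['A', 'B']
common: ['A', 'B']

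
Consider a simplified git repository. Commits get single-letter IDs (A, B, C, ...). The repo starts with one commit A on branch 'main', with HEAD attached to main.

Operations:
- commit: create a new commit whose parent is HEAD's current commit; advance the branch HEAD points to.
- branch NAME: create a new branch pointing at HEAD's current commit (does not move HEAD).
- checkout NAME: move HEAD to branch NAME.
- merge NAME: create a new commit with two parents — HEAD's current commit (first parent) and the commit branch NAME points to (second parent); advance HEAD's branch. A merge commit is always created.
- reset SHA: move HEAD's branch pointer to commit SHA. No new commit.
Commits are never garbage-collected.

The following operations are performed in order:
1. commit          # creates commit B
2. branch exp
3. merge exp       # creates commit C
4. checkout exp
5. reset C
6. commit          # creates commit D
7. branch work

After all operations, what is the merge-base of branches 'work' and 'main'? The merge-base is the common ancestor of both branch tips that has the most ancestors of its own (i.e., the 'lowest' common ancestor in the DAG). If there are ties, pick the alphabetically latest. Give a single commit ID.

Answer: C

Derivation:
After op 1 (commit): HEAD=main@B [main=B]
After op 2 (branch): HEAD=main@B [exp=B main=B]
After op 3 (merge): HEAD=main@C [exp=B main=C]
After op 4 (checkout): HEAD=exp@B [exp=B main=C]
After op 5 (reset): HEAD=exp@C [exp=C main=C]
After op 6 (commit): HEAD=exp@D [exp=D main=C]
After op 7 (branch): HEAD=exp@D [exp=D main=C work=D]
ancestors(work=D): ['A', 'B', 'C', 'D']
ancestors(main=C): ['A', 'B', 'C']
common: ['A', 'B', 'C']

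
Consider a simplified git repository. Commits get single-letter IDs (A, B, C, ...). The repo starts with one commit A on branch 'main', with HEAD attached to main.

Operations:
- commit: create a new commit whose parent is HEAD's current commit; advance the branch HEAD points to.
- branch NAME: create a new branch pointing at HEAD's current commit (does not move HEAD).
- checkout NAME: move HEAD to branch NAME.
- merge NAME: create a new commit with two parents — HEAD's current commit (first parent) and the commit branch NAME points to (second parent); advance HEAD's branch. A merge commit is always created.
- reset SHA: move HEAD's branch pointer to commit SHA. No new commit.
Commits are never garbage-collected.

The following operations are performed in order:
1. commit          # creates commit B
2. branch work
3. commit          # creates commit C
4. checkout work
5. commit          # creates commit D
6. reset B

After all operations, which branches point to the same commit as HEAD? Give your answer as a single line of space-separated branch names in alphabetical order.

Answer: work

Derivation:
After op 1 (commit): HEAD=main@B [main=B]
After op 2 (branch): HEAD=main@B [main=B work=B]
After op 3 (commit): HEAD=main@C [main=C work=B]
After op 4 (checkout): HEAD=work@B [main=C work=B]
After op 5 (commit): HEAD=work@D [main=C work=D]
After op 6 (reset): HEAD=work@B [main=C work=B]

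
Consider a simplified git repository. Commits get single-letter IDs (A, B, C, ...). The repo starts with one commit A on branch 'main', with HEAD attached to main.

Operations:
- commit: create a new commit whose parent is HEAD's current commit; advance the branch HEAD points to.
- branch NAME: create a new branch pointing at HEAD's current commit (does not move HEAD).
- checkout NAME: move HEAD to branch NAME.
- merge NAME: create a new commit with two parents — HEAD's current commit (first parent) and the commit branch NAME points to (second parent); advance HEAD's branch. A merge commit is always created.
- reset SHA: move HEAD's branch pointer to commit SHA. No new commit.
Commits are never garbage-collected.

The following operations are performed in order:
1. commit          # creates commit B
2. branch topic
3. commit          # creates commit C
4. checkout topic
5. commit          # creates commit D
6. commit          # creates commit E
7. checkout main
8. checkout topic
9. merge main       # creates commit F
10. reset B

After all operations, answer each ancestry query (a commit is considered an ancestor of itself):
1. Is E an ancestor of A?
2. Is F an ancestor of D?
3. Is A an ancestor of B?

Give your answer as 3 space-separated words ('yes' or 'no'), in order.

After op 1 (commit): HEAD=main@B [main=B]
After op 2 (branch): HEAD=main@B [main=B topic=B]
After op 3 (commit): HEAD=main@C [main=C topic=B]
After op 4 (checkout): HEAD=topic@B [main=C topic=B]
After op 5 (commit): HEAD=topic@D [main=C topic=D]
After op 6 (commit): HEAD=topic@E [main=C topic=E]
After op 7 (checkout): HEAD=main@C [main=C topic=E]
After op 8 (checkout): HEAD=topic@E [main=C topic=E]
After op 9 (merge): HEAD=topic@F [main=C topic=F]
After op 10 (reset): HEAD=topic@B [main=C topic=B]
ancestors(A) = {A}; E in? no
ancestors(D) = {A,B,D}; F in? no
ancestors(B) = {A,B}; A in? yes

Answer: no no yes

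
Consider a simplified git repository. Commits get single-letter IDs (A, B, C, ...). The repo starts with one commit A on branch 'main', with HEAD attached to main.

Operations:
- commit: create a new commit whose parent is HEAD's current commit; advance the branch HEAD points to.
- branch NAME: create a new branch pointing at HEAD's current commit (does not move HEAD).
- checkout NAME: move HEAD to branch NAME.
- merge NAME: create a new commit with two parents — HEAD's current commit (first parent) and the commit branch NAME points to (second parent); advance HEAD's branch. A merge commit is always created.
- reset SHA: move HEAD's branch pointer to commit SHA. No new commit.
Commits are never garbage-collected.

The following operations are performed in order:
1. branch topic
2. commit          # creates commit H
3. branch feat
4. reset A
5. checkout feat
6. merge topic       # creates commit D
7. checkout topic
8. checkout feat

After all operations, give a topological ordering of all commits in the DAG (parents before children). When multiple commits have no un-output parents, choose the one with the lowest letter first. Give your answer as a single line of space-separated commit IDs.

After op 1 (branch): HEAD=main@A [main=A topic=A]
After op 2 (commit): HEAD=main@H [main=H topic=A]
After op 3 (branch): HEAD=main@H [feat=H main=H topic=A]
After op 4 (reset): HEAD=main@A [feat=H main=A topic=A]
After op 5 (checkout): HEAD=feat@H [feat=H main=A topic=A]
After op 6 (merge): HEAD=feat@D [feat=D main=A topic=A]
After op 7 (checkout): HEAD=topic@A [feat=D main=A topic=A]
After op 8 (checkout): HEAD=feat@D [feat=D main=A topic=A]
commit A: parents=[]
commit D: parents=['H', 'A']
commit H: parents=['A']

Answer: A H D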